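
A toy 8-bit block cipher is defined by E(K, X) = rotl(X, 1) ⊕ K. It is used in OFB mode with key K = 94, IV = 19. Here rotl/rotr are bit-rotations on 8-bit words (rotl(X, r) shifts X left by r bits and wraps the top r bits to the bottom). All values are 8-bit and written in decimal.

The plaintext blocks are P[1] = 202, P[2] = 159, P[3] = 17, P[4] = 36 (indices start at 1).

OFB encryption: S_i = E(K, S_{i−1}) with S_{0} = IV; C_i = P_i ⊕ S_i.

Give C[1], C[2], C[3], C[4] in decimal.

C[1] = 178, C[2] = 49, C[3] = 18, C[4] = 124

C[1]: S = E(K, 19) = 120; 202 ⊕ 120 = 178.
C[2]: S = E(K, 120) = 174; 159 ⊕ 174 = 49.
C[3]: S = E(K, 174) = 3; 17 ⊕ 3 = 18.
C[4]: S = E(K, 3) = 88; 36 ⊕ 88 = 124.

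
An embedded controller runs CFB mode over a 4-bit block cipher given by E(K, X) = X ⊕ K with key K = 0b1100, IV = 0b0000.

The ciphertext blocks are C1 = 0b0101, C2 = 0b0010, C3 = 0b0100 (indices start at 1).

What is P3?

P3 = 0b1010

CFB decryption: P_i = C_i ⊕ E(K, C_{i−1}), with C_{0} = IV.
P3: E(K, 0b0010) = 0b1110; 0b0100 ⊕ 0b1110 = 0b1010.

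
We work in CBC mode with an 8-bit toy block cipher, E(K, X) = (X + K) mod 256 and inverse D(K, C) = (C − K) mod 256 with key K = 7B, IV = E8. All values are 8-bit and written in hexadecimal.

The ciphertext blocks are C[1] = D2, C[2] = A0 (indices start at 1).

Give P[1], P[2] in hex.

CBC decryption: P_i = D(K, C_i) ⊕ C_{i−1}, with C_{0} = IV.
P[1]: D(K, D2) = 57; 57 ⊕ E8 = BF.
P[2]: D(K, A0) = 25; 25 ⊕ D2 = F7.

P[1] = BF, P[2] = F7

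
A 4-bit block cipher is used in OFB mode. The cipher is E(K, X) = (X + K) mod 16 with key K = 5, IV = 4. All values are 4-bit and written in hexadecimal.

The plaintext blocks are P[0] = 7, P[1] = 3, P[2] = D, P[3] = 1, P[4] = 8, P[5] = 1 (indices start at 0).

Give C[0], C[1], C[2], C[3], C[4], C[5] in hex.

C[0] = E, C[1] = D, C[2] = E, C[3] = 9, C[4] = 5, C[5] = 3

OFB encryption: S_i = E(K, S_{i−1}) with S_{−1} = IV; C_i = P_i ⊕ S_i.
C[0]: S = E(K, 4) = 9; 7 ⊕ 9 = E.
C[1]: S = E(K, 9) = E; 3 ⊕ E = D.
C[2]: S = E(K, E) = 3; D ⊕ 3 = E.
C[3]: S = E(K, 3) = 8; 1 ⊕ 8 = 9.
C[4]: S = E(K, 8) = D; 8 ⊕ D = 5.
C[5]: S = E(K, D) = 2; 1 ⊕ 2 = 3.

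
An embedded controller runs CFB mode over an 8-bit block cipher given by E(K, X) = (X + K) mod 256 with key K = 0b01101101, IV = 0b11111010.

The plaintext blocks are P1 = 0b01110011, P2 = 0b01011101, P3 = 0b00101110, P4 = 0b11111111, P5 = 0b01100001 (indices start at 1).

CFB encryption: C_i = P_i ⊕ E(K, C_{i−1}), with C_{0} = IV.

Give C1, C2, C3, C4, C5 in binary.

C1: E(K, 0b11111010) = 0b01100111; 0b01110011 ⊕ 0b01100111 = 0b00010100.
C2: E(K, 0b00010100) = 0b10000001; 0b01011101 ⊕ 0b10000001 = 0b11011100.
C3: E(K, 0b11011100) = 0b01001001; 0b00101110 ⊕ 0b01001001 = 0b01100111.
C4: E(K, 0b01100111) = 0b11010100; 0b11111111 ⊕ 0b11010100 = 0b00101011.
C5: E(K, 0b00101011) = 0b10011000; 0b01100001 ⊕ 0b10011000 = 0b11111001.

C1 = 0b00010100, C2 = 0b11011100, C3 = 0b01100111, C4 = 0b00101011, C5 = 0b11111001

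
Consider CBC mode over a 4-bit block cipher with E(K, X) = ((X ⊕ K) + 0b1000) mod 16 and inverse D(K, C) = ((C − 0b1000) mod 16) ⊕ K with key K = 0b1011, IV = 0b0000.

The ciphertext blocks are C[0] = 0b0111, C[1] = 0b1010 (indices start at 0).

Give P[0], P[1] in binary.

P[0] = 0b0100, P[1] = 0b1110

CBC decryption: P_i = D(K, C_i) ⊕ C_{i−1}, with C_{−1} = IV.
P[0]: D(K, 0b0111) = 0b0100; 0b0100 ⊕ 0b0000 = 0b0100.
P[1]: D(K, 0b1010) = 0b1001; 0b1001 ⊕ 0b0111 = 0b1110.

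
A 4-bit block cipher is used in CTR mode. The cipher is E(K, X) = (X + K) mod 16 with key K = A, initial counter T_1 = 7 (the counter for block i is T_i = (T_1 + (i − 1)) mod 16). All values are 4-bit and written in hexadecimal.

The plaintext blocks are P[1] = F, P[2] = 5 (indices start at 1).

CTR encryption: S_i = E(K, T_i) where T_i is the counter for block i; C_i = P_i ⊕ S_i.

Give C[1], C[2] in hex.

C[1]: T = 7, S = E(K, T) = 1; F ⊕ 1 = E.
C[2]: T = 8, S = E(K, T) = 2; 5 ⊕ 2 = 7.

C[1] = E, C[2] = 7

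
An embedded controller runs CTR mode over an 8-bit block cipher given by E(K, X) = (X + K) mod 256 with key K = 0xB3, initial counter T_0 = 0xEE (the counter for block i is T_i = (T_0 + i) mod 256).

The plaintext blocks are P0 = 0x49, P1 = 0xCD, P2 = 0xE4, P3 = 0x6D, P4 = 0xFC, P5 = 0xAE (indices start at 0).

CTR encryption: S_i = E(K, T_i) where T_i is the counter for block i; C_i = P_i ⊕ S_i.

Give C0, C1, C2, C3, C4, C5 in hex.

C0: T = 0xEE, S = E(K, T) = 0xA1; 0x49 ⊕ 0xA1 = 0xE8.
C1: T = 0xEF, S = E(K, T) = 0xA2; 0xCD ⊕ 0xA2 = 0x6F.
C2: T = 0xF0, S = E(K, T) = 0xA3; 0xE4 ⊕ 0xA3 = 0x47.
C3: T = 0xF1, S = E(K, T) = 0xA4; 0x6D ⊕ 0xA4 = 0xC9.
C4: T = 0xF2, S = E(K, T) = 0xA5; 0xFC ⊕ 0xA5 = 0x59.
C5: T = 0xF3, S = E(K, T) = 0xA6; 0xAE ⊕ 0xA6 = 0x08.

C0 = 0xE8, C1 = 0x6F, C2 = 0x47, C3 = 0xC9, C4 = 0x59, C5 = 0x08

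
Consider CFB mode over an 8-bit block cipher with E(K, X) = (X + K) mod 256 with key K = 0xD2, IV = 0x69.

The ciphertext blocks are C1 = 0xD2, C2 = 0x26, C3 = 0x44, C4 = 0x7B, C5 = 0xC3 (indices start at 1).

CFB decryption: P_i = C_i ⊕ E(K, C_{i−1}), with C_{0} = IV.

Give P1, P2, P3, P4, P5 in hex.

P1: E(K, 0x69) = 0x3B; 0xD2 ⊕ 0x3B = 0xE9.
P2: E(K, 0xD2) = 0xA4; 0x26 ⊕ 0xA4 = 0x82.
P3: E(K, 0x26) = 0xF8; 0x44 ⊕ 0xF8 = 0xBC.
P4: E(K, 0x44) = 0x16; 0x7B ⊕ 0x16 = 0x6D.
P5: E(K, 0x7B) = 0x4D; 0xC3 ⊕ 0x4D = 0x8E.

P1 = 0xE9, P2 = 0x82, P3 = 0xBC, P4 = 0x6D, P5 = 0x8E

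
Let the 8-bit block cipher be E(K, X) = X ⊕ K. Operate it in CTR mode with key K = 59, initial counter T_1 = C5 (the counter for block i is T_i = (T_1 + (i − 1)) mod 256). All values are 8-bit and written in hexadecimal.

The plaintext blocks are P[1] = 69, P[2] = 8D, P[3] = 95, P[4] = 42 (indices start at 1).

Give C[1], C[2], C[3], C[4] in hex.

C[1] = F5, C[2] = 12, C[3] = 0B, C[4] = D3

CTR encryption: S_i = E(K, T_i) where T_i is the counter for block i; C_i = P_i ⊕ S_i.
C[1]: T = C5, S = E(K, T) = 9C; 69 ⊕ 9C = F5.
C[2]: T = C6, S = E(K, T) = 9F; 8D ⊕ 9F = 12.
C[3]: T = C7, S = E(K, T) = 9E; 95 ⊕ 9E = 0B.
C[4]: T = C8, S = E(K, T) = 91; 42 ⊕ 91 = D3.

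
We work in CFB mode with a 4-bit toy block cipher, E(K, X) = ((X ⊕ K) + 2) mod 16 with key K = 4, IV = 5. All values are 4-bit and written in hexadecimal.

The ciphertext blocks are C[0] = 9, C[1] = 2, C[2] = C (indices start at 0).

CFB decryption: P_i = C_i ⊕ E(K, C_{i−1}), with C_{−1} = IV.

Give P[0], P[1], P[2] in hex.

P[0]: E(K, 5) = 3; 9 ⊕ 3 = A.
P[1]: E(K, 9) = F; 2 ⊕ F = D.
P[2]: E(K, 2) = 8; C ⊕ 8 = 4.

P[0] = A, P[1] = D, P[2] = 4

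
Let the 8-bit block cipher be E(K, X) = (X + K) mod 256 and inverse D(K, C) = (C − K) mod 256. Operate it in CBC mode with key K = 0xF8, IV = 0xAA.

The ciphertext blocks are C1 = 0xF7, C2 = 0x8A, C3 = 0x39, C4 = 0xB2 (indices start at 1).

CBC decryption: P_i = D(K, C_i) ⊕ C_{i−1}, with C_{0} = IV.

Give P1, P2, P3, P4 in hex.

P1: D(K, 0xF7) = 0xFF; 0xFF ⊕ 0xAA = 0x55.
P2: D(K, 0x8A) = 0x92; 0x92 ⊕ 0xF7 = 0x65.
P3: D(K, 0x39) = 0x41; 0x41 ⊕ 0x8A = 0xCB.
P4: D(K, 0xB2) = 0xBA; 0xBA ⊕ 0x39 = 0x83.

P1 = 0x55, P2 = 0x65, P3 = 0xCB, P4 = 0x83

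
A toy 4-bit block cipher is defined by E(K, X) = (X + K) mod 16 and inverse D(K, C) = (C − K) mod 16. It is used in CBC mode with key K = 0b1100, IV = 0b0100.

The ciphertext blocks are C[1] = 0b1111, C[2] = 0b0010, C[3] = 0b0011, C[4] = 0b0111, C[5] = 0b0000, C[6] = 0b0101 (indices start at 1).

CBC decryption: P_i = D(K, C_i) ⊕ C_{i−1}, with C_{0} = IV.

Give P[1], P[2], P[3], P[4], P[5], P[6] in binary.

P[1]: D(K, 0b1111) = 0b0011; 0b0011 ⊕ 0b0100 = 0b0111.
P[2]: D(K, 0b0010) = 0b0110; 0b0110 ⊕ 0b1111 = 0b1001.
P[3]: D(K, 0b0011) = 0b0111; 0b0111 ⊕ 0b0010 = 0b0101.
P[4]: D(K, 0b0111) = 0b1011; 0b1011 ⊕ 0b0011 = 0b1000.
P[5]: D(K, 0b0000) = 0b0100; 0b0100 ⊕ 0b0111 = 0b0011.
P[6]: D(K, 0b0101) = 0b1001; 0b1001 ⊕ 0b0000 = 0b1001.

P[1] = 0b0111, P[2] = 0b1001, P[3] = 0b0101, P[4] = 0b1000, P[5] = 0b0011, P[6] = 0b1001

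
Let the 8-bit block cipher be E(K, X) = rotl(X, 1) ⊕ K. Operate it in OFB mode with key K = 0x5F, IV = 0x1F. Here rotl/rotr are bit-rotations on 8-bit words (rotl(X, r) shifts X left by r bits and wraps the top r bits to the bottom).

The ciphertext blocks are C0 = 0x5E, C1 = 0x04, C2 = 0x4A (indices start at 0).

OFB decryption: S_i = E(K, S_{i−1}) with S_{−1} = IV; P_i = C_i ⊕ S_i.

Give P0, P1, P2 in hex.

P0 = 0x3F, P1 = 0x99, P2 = 0x2E

P0: S = E(K, 0x1F) = 0x61; 0x5E ⊕ 0x61 = 0x3F.
P1: S = E(K, 0x61) = 0x9D; 0x04 ⊕ 0x9D = 0x99.
P2: S = E(K, 0x9D) = 0x64; 0x4A ⊕ 0x64 = 0x2E.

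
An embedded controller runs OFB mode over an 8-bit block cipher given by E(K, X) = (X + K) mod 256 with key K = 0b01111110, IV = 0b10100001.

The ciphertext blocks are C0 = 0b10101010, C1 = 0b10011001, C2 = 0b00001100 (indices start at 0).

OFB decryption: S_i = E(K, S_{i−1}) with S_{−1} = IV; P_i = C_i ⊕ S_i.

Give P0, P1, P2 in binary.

P0: S = E(K, 0b10100001) = 0b00011111; 0b10101010 ⊕ 0b00011111 = 0b10110101.
P1: S = E(K, 0b00011111) = 0b10011101; 0b10011001 ⊕ 0b10011101 = 0b00000100.
P2: S = E(K, 0b10011101) = 0b00011011; 0b00001100 ⊕ 0b00011011 = 0b00010111.

P0 = 0b10110101, P1 = 0b00000100, P2 = 0b00010111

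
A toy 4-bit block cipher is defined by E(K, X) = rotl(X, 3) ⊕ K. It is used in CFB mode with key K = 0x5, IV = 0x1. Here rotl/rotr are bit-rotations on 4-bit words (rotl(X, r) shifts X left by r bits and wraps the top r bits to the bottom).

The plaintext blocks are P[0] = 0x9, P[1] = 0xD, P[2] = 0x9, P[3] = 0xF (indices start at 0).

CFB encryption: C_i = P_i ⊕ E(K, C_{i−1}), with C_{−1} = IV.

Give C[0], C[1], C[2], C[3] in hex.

C[0] = 0x4, C[1] = 0xA, C[2] = 0x9, C[3] = 0x6

C[0]: E(K, 0x1) = 0xD; 0x9 ⊕ 0xD = 0x4.
C[1]: E(K, 0x4) = 0x7; 0xD ⊕ 0x7 = 0xA.
C[2]: E(K, 0xA) = 0x0; 0x9 ⊕ 0x0 = 0x9.
C[3]: E(K, 0x9) = 0x9; 0xF ⊕ 0x9 = 0x6.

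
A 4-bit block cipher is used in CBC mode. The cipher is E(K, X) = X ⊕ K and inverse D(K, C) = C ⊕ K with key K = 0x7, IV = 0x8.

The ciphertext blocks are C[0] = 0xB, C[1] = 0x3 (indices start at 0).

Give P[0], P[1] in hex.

P[0] = 0x4, P[1] = 0xF

CBC decryption: P_i = D(K, C_i) ⊕ C_{i−1}, with C_{−1} = IV.
P[0]: D(K, 0xB) = 0xC; 0xC ⊕ 0x8 = 0x4.
P[1]: D(K, 0x3) = 0x4; 0x4 ⊕ 0xB = 0xF.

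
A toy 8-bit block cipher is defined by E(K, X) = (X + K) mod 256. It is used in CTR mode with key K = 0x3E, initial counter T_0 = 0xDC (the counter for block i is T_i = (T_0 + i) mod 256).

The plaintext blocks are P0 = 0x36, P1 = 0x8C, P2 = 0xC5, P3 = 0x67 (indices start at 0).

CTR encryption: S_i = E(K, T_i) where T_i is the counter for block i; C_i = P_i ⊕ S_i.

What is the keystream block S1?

0x1B

C0: T = 0xDC, S = E(K, T) = 0x1A; 0x36 ⊕ 0x1A = 0x2C.
C1: T = 0xDD, S = E(K, T) = 0x1B; 0x8C ⊕ 0x1B = 0x97.
So S1 = 0x1B.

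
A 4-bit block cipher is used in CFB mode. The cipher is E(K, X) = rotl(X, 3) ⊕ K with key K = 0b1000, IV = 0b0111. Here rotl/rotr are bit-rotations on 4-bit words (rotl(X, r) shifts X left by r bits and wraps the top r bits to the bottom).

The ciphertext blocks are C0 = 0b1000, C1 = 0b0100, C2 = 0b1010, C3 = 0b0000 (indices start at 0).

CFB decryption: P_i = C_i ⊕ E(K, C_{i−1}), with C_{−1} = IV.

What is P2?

P2: E(K, 0b0100) = 0b1010; 0b1010 ⊕ 0b1010 = 0b0000.

P2 = 0b0000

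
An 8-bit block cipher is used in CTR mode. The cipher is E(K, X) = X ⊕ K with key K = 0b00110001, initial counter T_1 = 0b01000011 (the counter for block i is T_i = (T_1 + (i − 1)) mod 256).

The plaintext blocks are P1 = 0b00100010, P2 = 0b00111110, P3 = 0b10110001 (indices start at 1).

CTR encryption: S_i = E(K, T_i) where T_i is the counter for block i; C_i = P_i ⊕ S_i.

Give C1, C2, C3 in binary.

C1 = 0b01010000, C2 = 0b01001011, C3 = 0b11000101

C1: T = 0b01000011, S = E(K, T) = 0b01110010; 0b00100010 ⊕ 0b01110010 = 0b01010000.
C2: T = 0b01000100, S = E(K, T) = 0b01110101; 0b00111110 ⊕ 0b01110101 = 0b01001011.
C3: T = 0b01000101, S = E(K, T) = 0b01110100; 0b10110001 ⊕ 0b01110100 = 0b11000101.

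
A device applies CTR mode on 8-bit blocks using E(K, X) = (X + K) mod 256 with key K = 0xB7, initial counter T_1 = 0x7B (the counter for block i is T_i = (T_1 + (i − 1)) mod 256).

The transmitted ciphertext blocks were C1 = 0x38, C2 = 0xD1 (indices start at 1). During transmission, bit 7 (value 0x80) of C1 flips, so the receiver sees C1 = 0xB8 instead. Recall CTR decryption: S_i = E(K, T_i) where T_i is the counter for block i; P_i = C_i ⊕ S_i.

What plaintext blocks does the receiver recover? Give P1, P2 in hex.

P1 = 0x8A, P2 = 0xE2

Only C1 changed, to 0xB8. In CTR, a change in C_i flips the same bit in P_i only; the keystream is unaffected. Decrypting the received ciphertext:
P1: T = 0x7B, S = E(K, T) = 0x32; 0xB8 ⊕ 0x32 = 0x8A.
P2: T = 0x7C, S = E(K, T) = 0x33; 0xD1 ⊕ 0x33 = 0xE2.
Blocks that differ from the original plaintext: P1.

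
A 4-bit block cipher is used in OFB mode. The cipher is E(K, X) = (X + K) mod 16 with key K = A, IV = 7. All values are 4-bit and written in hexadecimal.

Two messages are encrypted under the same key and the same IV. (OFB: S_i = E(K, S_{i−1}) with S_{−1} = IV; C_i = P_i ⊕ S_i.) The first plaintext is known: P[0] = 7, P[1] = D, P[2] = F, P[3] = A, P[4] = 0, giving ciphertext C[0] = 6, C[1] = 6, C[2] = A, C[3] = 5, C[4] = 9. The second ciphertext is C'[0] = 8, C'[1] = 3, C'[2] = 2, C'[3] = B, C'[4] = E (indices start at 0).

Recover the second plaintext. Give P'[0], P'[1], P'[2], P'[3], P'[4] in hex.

P'[0] = 9, P'[1] = 8, P'[2] = 7, P'[3] = 4, P'[4] = 7

In OFB with a reused IV, both messages share the same keystream S_i, so C_i ⊕ C'_i = P_i ⊕ P'_i and thus P'_i = P_i ⊕ C_i ⊕ C'_i.
P'[0]: 7 ⊕ 6 ⊕ 8 = 9.
P'[1]: D ⊕ 6 ⊕ 3 = 8.
P'[2]: F ⊕ A ⊕ 2 = 7.
P'[3]: A ⊕ 5 ⊕ B = 4.
P'[4]: 0 ⊕ 9 ⊕ E = 7.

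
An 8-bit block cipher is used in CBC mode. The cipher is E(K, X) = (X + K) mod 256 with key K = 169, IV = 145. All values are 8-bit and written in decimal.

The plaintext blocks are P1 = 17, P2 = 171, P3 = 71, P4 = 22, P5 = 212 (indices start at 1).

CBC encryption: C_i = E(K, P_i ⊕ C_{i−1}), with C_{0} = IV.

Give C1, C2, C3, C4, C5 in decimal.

C1 = 41, C2 = 43, C3 = 21, C4 = 172, C5 = 33

C1: P1 ⊕ 145 = 128; E(K, 128) = 41.
C2: P2 ⊕ 41 = 130; E(K, 130) = 43.
C3: P3 ⊕ 43 = 108; E(K, 108) = 21.
C4: P4 ⊕ 21 = 3; E(K, 3) = 172.
C5: P5 ⊕ 172 = 120; E(K, 120) = 33.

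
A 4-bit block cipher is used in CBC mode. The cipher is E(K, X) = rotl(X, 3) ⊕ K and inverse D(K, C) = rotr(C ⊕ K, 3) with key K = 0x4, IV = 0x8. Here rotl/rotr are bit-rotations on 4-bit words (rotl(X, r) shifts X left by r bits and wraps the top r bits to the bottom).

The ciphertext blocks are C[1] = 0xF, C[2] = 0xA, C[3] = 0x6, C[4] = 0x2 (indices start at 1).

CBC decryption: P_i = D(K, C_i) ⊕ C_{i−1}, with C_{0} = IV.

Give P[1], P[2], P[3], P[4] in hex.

P[1] = 0xF, P[2] = 0x2, P[3] = 0xE, P[4] = 0xA

P[1]: D(K, 0xF) = 0x7; 0x7 ⊕ 0x8 = 0xF.
P[2]: D(K, 0xA) = 0xD; 0xD ⊕ 0xF = 0x2.
P[3]: D(K, 0x6) = 0x4; 0x4 ⊕ 0xA = 0xE.
P[4]: D(K, 0x2) = 0xC; 0xC ⊕ 0x6 = 0xA.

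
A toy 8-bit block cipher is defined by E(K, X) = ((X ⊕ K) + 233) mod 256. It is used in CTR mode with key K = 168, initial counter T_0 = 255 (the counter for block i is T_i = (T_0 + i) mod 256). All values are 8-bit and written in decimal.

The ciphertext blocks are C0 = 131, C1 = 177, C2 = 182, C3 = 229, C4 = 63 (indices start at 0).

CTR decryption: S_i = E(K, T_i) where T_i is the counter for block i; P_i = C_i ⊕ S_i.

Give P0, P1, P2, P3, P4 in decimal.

P0 = 195, P1 = 32, P2 = 36, P3 = 118, P4 = 171

P0: T = 255, S = E(K, T) = 64; 131 ⊕ 64 = 195.
P1: T = 0, S = E(K, T) = 145; 177 ⊕ 145 = 32.
P2: T = 1, S = E(K, T) = 146; 182 ⊕ 146 = 36.
P3: T = 2, S = E(K, T) = 147; 229 ⊕ 147 = 118.
P4: T = 3, S = E(K, T) = 148; 63 ⊕ 148 = 171.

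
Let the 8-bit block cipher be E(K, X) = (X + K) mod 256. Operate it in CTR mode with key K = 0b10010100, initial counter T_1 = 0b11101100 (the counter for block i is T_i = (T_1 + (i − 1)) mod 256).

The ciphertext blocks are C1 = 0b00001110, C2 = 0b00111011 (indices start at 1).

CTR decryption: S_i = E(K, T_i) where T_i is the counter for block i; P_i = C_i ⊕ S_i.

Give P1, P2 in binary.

P1: T = 0b11101100, S = E(K, T) = 0b10000000; 0b00001110 ⊕ 0b10000000 = 0b10001110.
P2: T = 0b11101101, S = E(K, T) = 0b10000001; 0b00111011 ⊕ 0b10000001 = 0b10111010.

P1 = 0b10001110, P2 = 0b10111010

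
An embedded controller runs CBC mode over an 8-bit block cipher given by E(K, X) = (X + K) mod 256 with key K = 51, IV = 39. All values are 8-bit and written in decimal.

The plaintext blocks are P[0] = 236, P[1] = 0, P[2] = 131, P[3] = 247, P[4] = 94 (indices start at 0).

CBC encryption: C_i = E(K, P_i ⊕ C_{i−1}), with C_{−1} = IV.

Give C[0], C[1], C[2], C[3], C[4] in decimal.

C[0] = 254, C[1] = 49, C[2] = 229, C[3] = 69, C[4] = 78

C[0]: P[0] ⊕ 39 = 203; E(K, 203) = 254.
C[1]: P[1] ⊕ 254 = 254; E(K, 254) = 49.
C[2]: P[2] ⊕ 49 = 178; E(K, 178) = 229.
C[3]: P[3] ⊕ 229 = 18; E(K, 18) = 69.
C[4]: P[4] ⊕ 69 = 27; E(K, 27) = 78.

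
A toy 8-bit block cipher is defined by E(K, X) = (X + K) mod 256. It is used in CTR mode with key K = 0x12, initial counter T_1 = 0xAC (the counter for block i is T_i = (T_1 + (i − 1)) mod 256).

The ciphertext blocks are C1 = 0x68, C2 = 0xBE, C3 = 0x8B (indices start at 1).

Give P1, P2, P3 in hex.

P1 = 0xD6, P2 = 0x01, P3 = 0x4B

CTR decryption: S_i = E(K, T_i) where T_i is the counter for block i; P_i = C_i ⊕ S_i.
P1: T = 0xAC, S = E(K, T) = 0xBE; 0x68 ⊕ 0xBE = 0xD6.
P2: T = 0xAD, S = E(K, T) = 0xBF; 0xBE ⊕ 0xBF = 0x01.
P3: T = 0xAE, S = E(K, T) = 0xC0; 0x8B ⊕ 0xC0 = 0x4B.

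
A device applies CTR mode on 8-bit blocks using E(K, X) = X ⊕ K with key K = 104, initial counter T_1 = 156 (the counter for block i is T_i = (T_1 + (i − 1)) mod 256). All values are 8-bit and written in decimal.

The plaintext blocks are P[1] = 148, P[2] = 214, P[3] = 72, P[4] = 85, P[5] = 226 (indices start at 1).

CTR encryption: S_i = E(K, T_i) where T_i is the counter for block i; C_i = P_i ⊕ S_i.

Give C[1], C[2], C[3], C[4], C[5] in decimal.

C[1] = 96, C[2] = 35, C[3] = 190, C[4] = 162, C[5] = 42

C[1]: T = 156, S = E(K, T) = 244; 148 ⊕ 244 = 96.
C[2]: T = 157, S = E(K, T) = 245; 214 ⊕ 245 = 35.
C[3]: T = 158, S = E(K, T) = 246; 72 ⊕ 246 = 190.
C[4]: T = 159, S = E(K, T) = 247; 85 ⊕ 247 = 162.
C[5]: T = 160, S = E(K, T) = 200; 226 ⊕ 200 = 42.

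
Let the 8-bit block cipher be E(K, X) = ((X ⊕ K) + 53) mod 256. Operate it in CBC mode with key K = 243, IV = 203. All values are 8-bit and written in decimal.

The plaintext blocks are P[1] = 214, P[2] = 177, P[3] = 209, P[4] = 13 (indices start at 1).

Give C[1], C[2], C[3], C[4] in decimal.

CBC encryption: C_i = E(K, P_i ⊕ C_{i−1}), with C_{0} = IV.
C[1]: P[1] ⊕ 203 = 29; E(K, 29) = 35.
C[2]: P[2] ⊕ 35 = 146; E(K, 146) = 150.
C[3]: P[3] ⊕ 150 = 71; E(K, 71) = 233.
C[4]: P[4] ⊕ 233 = 228; E(K, 228) = 76.

C[1] = 35, C[2] = 150, C[3] = 233, C[4] = 76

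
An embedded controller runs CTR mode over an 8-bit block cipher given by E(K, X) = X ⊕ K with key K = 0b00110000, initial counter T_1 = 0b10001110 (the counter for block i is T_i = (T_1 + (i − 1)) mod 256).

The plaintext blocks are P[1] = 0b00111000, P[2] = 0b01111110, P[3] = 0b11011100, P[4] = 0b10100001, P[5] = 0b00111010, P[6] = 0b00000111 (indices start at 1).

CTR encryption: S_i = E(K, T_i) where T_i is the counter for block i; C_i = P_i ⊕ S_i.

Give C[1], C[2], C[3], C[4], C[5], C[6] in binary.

C[1]: T = 0b10001110, S = E(K, T) = 0b10111110; 0b00111000 ⊕ 0b10111110 = 0b10000110.
C[2]: T = 0b10001111, S = E(K, T) = 0b10111111; 0b01111110 ⊕ 0b10111111 = 0b11000001.
C[3]: T = 0b10010000, S = E(K, T) = 0b10100000; 0b11011100 ⊕ 0b10100000 = 0b01111100.
C[4]: T = 0b10010001, S = E(K, T) = 0b10100001; 0b10100001 ⊕ 0b10100001 = 0b00000000.
C[5]: T = 0b10010010, S = E(K, T) = 0b10100010; 0b00111010 ⊕ 0b10100010 = 0b10011000.
C[6]: T = 0b10010011, S = E(K, T) = 0b10100011; 0b00000111 ⊕ 0b10100011 = 0b10100100.

C[1] = 0b10000110, C[2] = 0b11000001, C[3] = 0b01111100, C[4] = 0b00000000, C[5] = 0b10011000, C[6] = 0b10100100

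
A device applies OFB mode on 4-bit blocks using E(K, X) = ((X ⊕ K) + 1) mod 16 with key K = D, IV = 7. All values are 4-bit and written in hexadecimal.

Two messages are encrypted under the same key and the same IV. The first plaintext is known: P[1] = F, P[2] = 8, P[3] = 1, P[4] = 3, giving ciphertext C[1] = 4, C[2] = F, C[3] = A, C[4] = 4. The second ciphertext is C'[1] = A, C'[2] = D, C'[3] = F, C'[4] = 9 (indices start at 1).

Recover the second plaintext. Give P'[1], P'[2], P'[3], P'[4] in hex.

P'[1] = 1, P'[2] = A, P'[3] = 4, P'[4] = E

In OFB with a reused IV, both messages share the same keystream S_i, so C_i ⊕ C'_i = P_i ⊕ P'_i and thus P'_i = P_i ⊕ C_i ⊕ C'_i.
P'[1]: F ⊕ 4 ⊕ A = 1.
P'[2]: 8 ⊕ F ⊕ D = A.
P'[3]: 1 ⊕ A ⊕ F = 4.
P'[4]: 3 ⊕ 4 ⊕ 9 = E.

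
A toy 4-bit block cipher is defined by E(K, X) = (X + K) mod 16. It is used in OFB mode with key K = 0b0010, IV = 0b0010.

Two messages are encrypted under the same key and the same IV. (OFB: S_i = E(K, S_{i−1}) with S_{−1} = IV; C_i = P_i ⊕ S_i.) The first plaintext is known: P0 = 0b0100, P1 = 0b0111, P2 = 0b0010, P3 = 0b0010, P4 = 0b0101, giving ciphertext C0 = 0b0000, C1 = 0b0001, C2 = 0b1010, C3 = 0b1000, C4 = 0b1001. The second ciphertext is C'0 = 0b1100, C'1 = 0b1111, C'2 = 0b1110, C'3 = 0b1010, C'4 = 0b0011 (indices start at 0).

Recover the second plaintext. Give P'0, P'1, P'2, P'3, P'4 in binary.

In OFB with a reused IV, both messages share the same keystream S_i, so C_i ⊕ C'_i = P_i ⊕ P'_i and thus P'_i = P_i ⊕ C_i ⊕ C'_i.
P'0: 0b0100 ⊕ 0b0000 ⊕ 0b1100 = 0b1000.
P'1: 0b0111 ⊕ 0b0001 ⊕ 0b1111 = 0b1001.
P'2: 0b0010 ⊕ 0b1010 ⊕ 0b1110 = 0b0110.
P'3: 0b0010 ⊕ 0b1000 ⊕ 0b1010 = 0b0000.
P'4: 0b0101 ⊕ 0b1001 ⊕ 0b0011 = 0b1111.

P'0 = 0b1000, P'1 = 0b1001, P'2 = 0b0110, P'3 = 0b0000, P'4 = 0b1111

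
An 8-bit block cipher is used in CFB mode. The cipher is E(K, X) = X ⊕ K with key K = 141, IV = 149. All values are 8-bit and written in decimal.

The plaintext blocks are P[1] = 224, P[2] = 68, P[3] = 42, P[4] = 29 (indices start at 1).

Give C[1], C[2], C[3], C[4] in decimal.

CFB encryption: C_i = P_i ⊕ E(K, C_{i−1}), with C_{0} = IV.
C[1]: E(K, 149) = 24; 224 ⊕ 24 = 248.
C[2]: E(K, 248) = 117; 68 ⊕ 117 = 49.
C[3]: E(K, 49) = 188; 42 ⊕ 188 = 150.
C[4]: E(K, 150) = 27; 29 ⊕ 27 = 6.

C[1] = 248, C[2] = 49, C[3] = 150, C[4] = 6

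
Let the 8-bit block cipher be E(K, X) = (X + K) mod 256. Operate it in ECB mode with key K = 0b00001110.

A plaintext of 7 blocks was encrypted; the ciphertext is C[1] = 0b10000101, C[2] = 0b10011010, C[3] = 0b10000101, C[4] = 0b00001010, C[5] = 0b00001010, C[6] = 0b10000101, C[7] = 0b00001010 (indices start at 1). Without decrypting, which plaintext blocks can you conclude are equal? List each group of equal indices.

ECB encrypts each block independently with the same key, so equal ciphertext blocks imply equal plaintext blocks.
C[1] = C[3] = C[6] = 0b10000101, so P[1] = P[3] = P[6].
C[4] = C[5] = C[7] = 0b00001010, so P[4] = P[5] = P[7].

P[1] = P[3] = P[6]; P[4] = P[5] = P[7]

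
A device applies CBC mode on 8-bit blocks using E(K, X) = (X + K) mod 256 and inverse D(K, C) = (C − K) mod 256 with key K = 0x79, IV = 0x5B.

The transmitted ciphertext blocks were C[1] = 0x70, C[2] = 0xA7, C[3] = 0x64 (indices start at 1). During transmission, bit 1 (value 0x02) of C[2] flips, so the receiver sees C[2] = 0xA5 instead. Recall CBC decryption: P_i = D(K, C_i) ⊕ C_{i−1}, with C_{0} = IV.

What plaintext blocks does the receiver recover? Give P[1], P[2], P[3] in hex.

P[1] = 0xAC, P[2] = 0x5C, P[3] = 0x4E

Only C[2] changed, to 0xA5. In CBC, a change in C_i garbles P_i and flips the same bit in P_{i+1}. Decrypting the received ciphertext:
P[1]: D(K, 0x70) = 0xF7; 0xF7 ⊕ 0x5B = 0xAC.
P[2]: D(K, 0xA5) = 0x2C; 0x2C ⊕ 0x70 = 0x5C.
P[3]: D(K, 0x64) = 0xEB; 0xEB ⊕ 0xA5 = 0x4E.
Blocks that differ from the original plaintext: P[2], P[3].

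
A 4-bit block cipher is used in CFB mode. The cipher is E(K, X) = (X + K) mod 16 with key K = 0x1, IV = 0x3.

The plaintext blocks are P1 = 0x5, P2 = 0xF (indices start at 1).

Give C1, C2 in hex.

CFB encryption: C_i = P_i ⊕ E(K, C_{i−1}), with C_{0} = IV.
C1: E(K, 0x3) = 0x4; 0x5 ⊕ 0x4 = 0x1.
C2: E(K, 0x1) = 0x2; 0xF ⊕ 0x2 = 0xD.

C1 = 0x1, C2 = 0xD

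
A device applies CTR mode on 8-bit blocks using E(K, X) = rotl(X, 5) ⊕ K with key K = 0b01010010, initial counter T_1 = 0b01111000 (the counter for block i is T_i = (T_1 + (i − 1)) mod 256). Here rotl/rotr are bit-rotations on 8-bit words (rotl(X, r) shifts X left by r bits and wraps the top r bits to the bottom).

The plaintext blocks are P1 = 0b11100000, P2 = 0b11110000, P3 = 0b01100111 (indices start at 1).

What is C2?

C2 = 0b10001101

CTR encryption: S_i = E(K, T_i) where T_i is the counter for block i; C_i = P_i ⊕ S_i.
C1: T = 0b01111000, S = E(K, T) = 0b01011101; 0b11100000 ⊕ 0b01011101 = 0b10111101.
C2: T = 0b01111001, S = E(K, T) = 0b01111101; 0b11110000 ⊕ 0b01111101 = 0b10001101.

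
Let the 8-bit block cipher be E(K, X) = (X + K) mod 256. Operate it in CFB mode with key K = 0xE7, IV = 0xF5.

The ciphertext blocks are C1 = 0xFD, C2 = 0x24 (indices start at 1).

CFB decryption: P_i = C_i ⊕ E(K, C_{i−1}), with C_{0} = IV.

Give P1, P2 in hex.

P1 = 0x21, P2 = 0xC0

P1: E(K, 0xF5) = 0xDC; 0xFD ⊕ 0xDC = 0x21.
P2: E(K, 0xFD) = 0xE4; 0x24 ⊕ 0xE4 = 0xC0.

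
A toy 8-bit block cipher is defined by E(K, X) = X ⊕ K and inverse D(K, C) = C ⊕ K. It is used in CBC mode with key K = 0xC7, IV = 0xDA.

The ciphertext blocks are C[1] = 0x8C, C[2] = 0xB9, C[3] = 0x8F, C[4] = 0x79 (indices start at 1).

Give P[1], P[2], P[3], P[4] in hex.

P[1] = 0x91, P[2] = 0xF2, P[3] = 0xF1, P[4] = 0x31

CBC decryption: P_i = D(K, C_i) ⊕ C_{i−1}, with C_{0} = IV.
P[1]: D(K, 0x8C) = 0x4B; 0x4B ⊕ 0xDA = 0x91.
P[2]: D(K, 0xB9) = 0x7E; 0x7E ⊕ 0x8C = 0xF2.
P[3]: D(K, 0x8F) = 0x48; 0x48 ⊕ 0xB9 = 0xF1.
P[4]: D(K, 0x79) = 0xBE; 0xBE ⊕ 0x8F = 0x31.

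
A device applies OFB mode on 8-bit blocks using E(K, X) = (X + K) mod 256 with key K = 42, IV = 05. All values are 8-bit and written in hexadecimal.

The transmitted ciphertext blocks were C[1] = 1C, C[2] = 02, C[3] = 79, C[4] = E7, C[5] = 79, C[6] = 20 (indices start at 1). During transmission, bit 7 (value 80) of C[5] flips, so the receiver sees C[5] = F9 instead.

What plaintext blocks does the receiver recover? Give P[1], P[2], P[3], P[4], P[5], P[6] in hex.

P[1] = 5B, P[2] = 8B, P[3] = B2, P[4] = EA, P[5] = B6, P[6] = B1

OFB decryption: S_i = E(K, S_{i−1}) with S_{0} = IV; P_i = C_i ⊕ S_i.
Only C[5] changed, to F9. In OFB, a change in C_i flips the same bit in P_i only; the keystream is unaffected. Decrypting the received ciphertext:
P[1]: S = E(K, 05) = 47; 1C ⊕ 47 = 5B.
P[2]: S = E(K, 47) = 89; 02 ⊕ 89 = 8B.
P[3]: S = E(K, 89) = CB; 79 ⊕ CB = B2.
P[4]: S = E(K, CB) = 0D; E7 ⊕ 0D = EA.
P[5]: S = E(K, 0D) = 4F; F9 ⊕ 4F = B6.
P[6]: S = E(K, 4F) = 91; 20 ⊕ 91 = B1.
Blocks that differ from the original plaintext: P[5].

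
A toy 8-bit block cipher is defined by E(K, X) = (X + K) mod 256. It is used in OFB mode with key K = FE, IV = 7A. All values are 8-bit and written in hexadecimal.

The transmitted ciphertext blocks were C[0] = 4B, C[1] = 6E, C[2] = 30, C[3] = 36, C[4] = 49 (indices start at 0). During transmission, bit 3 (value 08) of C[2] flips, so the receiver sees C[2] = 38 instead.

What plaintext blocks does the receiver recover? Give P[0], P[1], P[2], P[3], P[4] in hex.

P[0] = 33, P[1] = 18, P[2] = 4C, P[3] = 44, P[4] = 39

OFB decryption: S_i = E(K, S_{i−1}) with S_{−1} = IV; P_i = C_i ⊕ S_i.
Only C[2] changed, to 38. In OFB, a change in C_i flips the same bit in P_i only; the keystream is unaffected. Decrypting the received ciphertext:
P[0]: S = E(K, 7A) = 78; 4B ⊕ 78 = 33.
P[1]: S = E(K, 78) = 76; 6E ⊕ 76 = 18.
P[2]: S = E(K, 76) = 74; 38 ⊕ 74 = 4C.
P[3]: S = E(K, 74) = 72; 36 ⊕ 72 = 44.
P[4]: S = E(K, 72) = 70; 49 ⊕ 70 = 39.
Blocks that differ from the original plaintext: P[2].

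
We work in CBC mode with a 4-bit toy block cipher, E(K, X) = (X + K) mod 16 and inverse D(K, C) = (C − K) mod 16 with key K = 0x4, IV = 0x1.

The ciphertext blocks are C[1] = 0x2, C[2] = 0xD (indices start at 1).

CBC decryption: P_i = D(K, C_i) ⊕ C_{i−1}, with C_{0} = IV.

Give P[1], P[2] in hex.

P[1] = 0xF, P[2] = 0xB

P[1]: D(K, 0x2) = 0xE; 0xE ⊕ 0x1 = 0xF.
P[2]: D(K, 0xD) = 0x9; 0x9 ⊕ 0x2 = 0xB.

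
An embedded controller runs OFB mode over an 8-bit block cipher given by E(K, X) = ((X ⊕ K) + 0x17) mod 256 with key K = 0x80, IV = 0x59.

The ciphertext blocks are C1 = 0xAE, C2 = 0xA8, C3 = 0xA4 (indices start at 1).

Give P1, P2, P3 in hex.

P1 = 0x5E, P2 = 0x2F, P3 = 0xBA

OFB decryption: S_i = E(K, S_{i−1}) with S_{0} = IV; P_i = C_i ⊕ S_i.
P1: S = E(K, 0x59) = 0xF0; 0xAE ⊕ 0xF0 = 0x5E.
P2: S = E(K, 0xF0) = 0x87; 0xA8 ⊕ 0x87 = 0x2F.
P3: S = E(K, 0x87) = 0x1E; 0xA4 ⊕ 0x1E = 0xBA.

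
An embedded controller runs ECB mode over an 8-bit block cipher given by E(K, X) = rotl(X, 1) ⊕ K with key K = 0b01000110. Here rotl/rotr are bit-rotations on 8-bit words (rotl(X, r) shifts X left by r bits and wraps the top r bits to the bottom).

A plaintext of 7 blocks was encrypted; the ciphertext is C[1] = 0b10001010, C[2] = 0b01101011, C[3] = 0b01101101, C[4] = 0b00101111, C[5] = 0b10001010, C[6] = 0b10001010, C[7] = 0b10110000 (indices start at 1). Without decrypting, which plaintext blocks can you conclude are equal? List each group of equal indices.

ECB encrypts each block independently with the same key, so equal ciphertext blocks imply equal plaintext blocks.
C[1] = C[5] = C[6] = 0b10001010, so P[1] = P[5] = P[6].

P[1] = P[5] = P[6]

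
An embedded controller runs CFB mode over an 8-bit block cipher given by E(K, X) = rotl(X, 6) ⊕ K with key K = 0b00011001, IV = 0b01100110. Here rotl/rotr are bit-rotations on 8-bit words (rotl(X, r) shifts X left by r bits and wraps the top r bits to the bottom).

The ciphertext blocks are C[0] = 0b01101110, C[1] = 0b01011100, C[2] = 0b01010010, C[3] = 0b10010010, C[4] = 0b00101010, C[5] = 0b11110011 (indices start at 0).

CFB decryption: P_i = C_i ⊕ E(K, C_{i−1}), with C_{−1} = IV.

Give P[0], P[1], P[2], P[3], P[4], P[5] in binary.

P[0]: E(K, 0b01100110) = 0b10000000; 0b01101110 ⊕ 0b10000000 = 0b11101110.
P[1]: E(K, 0b01101110) = 0b10000010; 0b01011100 ⊕ 0b10000010 = 0b11011110.
P[2]: E(K, 0b01011100) = 0b00001110; 0b01010010 ⊕ 0b00001110 = 0b01011100.
P[3]: E(K, 0b01010010) = 0b10001101; 0b10010010 ⊕ 0b10001101 = 0b00011111.
P[4]: E(K, 0b10010010) = 0b10111101; 0b00101010 ⊕ 0b10111101 = 0b10010111.
P[5]: E(K, 0b00101010) = 0b10010011; 0b11110011 ⊕ 0b10010011 = 0b01100000.

P[0] = 0b11101110, P[1] = 0b11011110, P[2] = 0b01011100, P[3] = 0b00011111, P[4] = 0b10010111, P[5] = 0b01100000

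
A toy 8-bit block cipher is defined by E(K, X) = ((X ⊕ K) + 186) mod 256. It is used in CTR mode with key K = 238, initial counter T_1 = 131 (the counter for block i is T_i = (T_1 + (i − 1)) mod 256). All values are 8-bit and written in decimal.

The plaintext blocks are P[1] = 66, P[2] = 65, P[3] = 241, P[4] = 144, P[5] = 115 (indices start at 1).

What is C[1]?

CTR encryption: S_i = E(K, T_i) where T_i is the counter for block i; C_i = P_i ⊕ S_i.
C[1]: T = 131, S = E(K, T) = 39; 66 ⊕ 39 = 101.

C[1] = 101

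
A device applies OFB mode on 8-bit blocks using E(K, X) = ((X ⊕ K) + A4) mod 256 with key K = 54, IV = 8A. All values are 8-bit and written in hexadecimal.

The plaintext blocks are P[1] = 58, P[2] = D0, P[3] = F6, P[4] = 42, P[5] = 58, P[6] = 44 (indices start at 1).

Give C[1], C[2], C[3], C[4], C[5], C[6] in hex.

OFB encryption: S_i = E(K, S_{i−1}) with S_{0} = IV; C_i = P_i ⊕ S_i.
C[1]: S = E(K, 8A) = 82; 58 ⊕ 82 = DA.
C[2]: S = E(K, 82) = 7A; D0 ⊕ 7A = AA.
C[3]: S = E(K, 7A) = D2; F6 ⊕ D2 = 24.
C[4]: S = E(K, D2) = 2A; 42 ⊕ 2A = 68.
C[5]: S = E(K, 2A) = 22; 58 ⊕ 22 = 7A.
C[6]: S = E(K, 22) = 1A; 44 ⊕ 1A = 5E.

C[1] = DA, C[2] = AA, C[3] = 24, C[4] = 68, C[5] = 7A, C[6] = 5E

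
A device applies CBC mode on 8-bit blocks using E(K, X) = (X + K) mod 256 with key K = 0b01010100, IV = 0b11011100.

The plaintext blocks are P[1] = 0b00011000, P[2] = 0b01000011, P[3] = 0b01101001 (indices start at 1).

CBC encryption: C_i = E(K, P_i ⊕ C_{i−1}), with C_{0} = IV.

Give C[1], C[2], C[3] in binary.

C[1] = 0b00011000, C[2] = 0b10101111, C[3] = 0b00011010

C[1]: P[1] ⊕ 0b11011100 = 0b11000100; E(K, 0b11000100) = 0b00011000.
C[2]: P[2] ⊕ 0b00011000 = 0b01011011; E(K, 0b01011011) = 0b10101111.
C[3]: P[3] ⊕ 0b10101111 = 0b11000110; E(K, 0b11000110) = 0b00011010.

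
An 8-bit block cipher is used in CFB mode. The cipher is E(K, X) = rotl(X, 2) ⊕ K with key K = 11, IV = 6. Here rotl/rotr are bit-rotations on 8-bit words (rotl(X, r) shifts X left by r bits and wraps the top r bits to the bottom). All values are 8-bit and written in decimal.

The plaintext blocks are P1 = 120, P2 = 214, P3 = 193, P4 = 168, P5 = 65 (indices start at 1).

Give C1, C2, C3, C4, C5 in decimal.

CFB encryption: C_i = P_i ⊕ E(K, C_{i−1}), with C_{0} = IV.
C1: E(K, 6) = 19; 120 ⊕ 19 = 107.
C2: E(K, 107) = 166; 214 ⊕ 166 = 112.
C3: E(K, 112) = 202; 193 ⊕ 202 = 11.
C4: E(K, 11) = 39; 168 ⊕ 39 = 143.
C5: E(K, 143) = 53; 65 ⊕ 53 = 116.

C1 = 107, C2 = 112, C3 = 11, C4 = 143, C5 = 116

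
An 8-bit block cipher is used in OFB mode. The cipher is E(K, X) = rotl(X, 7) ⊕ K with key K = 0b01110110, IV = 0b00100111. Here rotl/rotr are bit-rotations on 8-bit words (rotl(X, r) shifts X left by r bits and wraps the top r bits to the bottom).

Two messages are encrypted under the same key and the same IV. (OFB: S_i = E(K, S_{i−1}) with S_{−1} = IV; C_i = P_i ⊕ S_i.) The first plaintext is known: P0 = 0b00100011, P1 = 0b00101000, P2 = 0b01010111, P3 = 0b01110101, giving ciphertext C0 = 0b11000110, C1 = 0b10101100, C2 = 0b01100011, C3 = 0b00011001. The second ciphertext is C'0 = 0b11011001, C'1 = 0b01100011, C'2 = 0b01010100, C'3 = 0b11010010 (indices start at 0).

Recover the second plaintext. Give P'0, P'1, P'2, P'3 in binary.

P'0 = 0b00111100, P'1 = 0b11100111, P'2 = 0b01100000, P'3 = 0b10111110

In OFB with a reused IV, both messages share the same keystream S_i, so C_i ⊕ C'_i = P_i ⊕ P'_i and thus P'_i = P_i ⊕ C_i ⊕ C'_i.
P'0: 0b00100011 ⊕ 0b11000110 ⊕ 0b11011001 = 0b00111100.
P'1: 0b00101000 ⊕ 0b10101100 ⊕ 0b01100011 = 0b11100111.
P'2: 0b01010111 ⊕ 0b01100011 ⊕ 0b01010100 = 0b01100000.
P'3: 0b01110101 ⊕ 0b00011001 ⊕ 0b11010010 = 0b10111110.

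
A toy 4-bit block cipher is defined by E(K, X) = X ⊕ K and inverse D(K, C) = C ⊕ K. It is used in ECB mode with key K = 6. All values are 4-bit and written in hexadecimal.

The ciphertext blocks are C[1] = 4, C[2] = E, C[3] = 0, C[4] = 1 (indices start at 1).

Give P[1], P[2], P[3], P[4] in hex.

ECB decryption: P_i = D(K, C_i).
P[1]: D(K, 4) = 2.
P[2]: D(K, E) = 8.
P[3]: D(K, 0) = 6.
P[4]: D(K, 1) = 7.

P[1] = 2, P[2] = 8, P[3] = 6, P[4] = 7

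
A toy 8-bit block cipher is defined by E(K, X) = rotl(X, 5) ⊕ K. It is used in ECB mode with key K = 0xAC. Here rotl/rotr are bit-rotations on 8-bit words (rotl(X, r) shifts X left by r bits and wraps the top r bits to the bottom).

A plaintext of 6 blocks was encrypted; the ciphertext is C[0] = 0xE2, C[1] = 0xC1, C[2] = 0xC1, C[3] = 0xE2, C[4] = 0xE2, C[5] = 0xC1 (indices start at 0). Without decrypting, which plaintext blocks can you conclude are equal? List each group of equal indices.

ECB encrypts each block independently with the same key, so equal ciphertext blocks imply equal plaintext blocks.
C[0] = C[3] = C[4] = 0xE2, so P[0] = P[3] = P[4].
C[1] = C[2] = C[5] = 0xC1, so P[1] = P[2] = P[5].

P[0] = P[3] = P[4]; P[1] = P[2] = P[5]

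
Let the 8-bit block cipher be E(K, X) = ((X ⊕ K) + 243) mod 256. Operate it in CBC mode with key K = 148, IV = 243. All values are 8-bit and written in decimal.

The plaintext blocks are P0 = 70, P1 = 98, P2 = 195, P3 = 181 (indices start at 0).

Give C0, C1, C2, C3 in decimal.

C0 = 20, C1 = 213, C2 = 117, C3 = 71

CBC encryption: C_i = E(K, P_i ⊕ C_{i−1}), with C_{−1} = IV.
C0: P0 ⊕ 243 = 181; E(K, 181) = 20.
C1: P1 ⊕ 20 = 118; E(K, 118) = 213.
C2: P2 ⊕ 213 = 22; E(K, 22) = 117.
C3: P3 ⊕ 117 = 192; E(K, 192) = 71.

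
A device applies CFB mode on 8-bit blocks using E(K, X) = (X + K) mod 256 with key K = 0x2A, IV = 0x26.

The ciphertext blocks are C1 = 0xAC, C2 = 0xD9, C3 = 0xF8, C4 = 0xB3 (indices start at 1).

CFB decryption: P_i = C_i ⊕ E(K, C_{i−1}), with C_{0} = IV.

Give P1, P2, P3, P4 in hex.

P1 = 0xFC, P2 = 0x0F, P3 = 0xFB, P4 = 0x91

P1: E(K, 0x26) = 0x50; 0xAC ⊕ 0x50 = 0xFC.
P2: E(K, 0xAC) = 0xD6; 0xD9 ⊕ 0xD6 = 0x0F.
P3: E(K, 0xD9) = 0x03; 0xF8 ⊕ 0x03 = 0xFB.
P4: E(K, 0xF8) = 0x22; 0xB3 ⊕ 0x22 = 0x91.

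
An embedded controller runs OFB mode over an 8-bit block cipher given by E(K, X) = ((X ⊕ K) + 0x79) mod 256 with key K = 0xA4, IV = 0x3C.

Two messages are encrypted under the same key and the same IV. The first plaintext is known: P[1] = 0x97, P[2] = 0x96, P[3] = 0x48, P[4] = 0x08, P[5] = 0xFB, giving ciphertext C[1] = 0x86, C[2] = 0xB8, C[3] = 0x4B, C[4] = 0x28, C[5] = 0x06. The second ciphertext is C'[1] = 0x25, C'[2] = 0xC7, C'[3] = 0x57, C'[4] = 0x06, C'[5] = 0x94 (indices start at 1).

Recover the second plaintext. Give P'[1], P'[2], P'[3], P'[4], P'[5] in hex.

P'[1] = 0x34, P'[2] = 0xE9, P'[3] = 0x54, P'[4] = 0x26, P'[5] = 0x69

In OFB with a reused IV, both messages share the same keystream S_i, so C_i ⊕ C'_i = P_i ⊕ P'_i and thus P'_i = P_i ⊕ C_i ⊕ C'_i.
P'[1]: 0x97 ⊕ 0x86 ⊕ 0x25 = 0x34.
P'[2]: 0x96 ⊕ 0xB8 ⊕ 0xC7 = 0xE9.
P'[3]: 0x48 ⊕ 0x4B ⊕ 0x57 = 0x54.
P'[4]: 0x08 ⊕ 0x28 ⊕ 0x06 = 0x26.
P'[5]: 0xFB ⊕ 0x06 ⊕ 0x94 = 0x69.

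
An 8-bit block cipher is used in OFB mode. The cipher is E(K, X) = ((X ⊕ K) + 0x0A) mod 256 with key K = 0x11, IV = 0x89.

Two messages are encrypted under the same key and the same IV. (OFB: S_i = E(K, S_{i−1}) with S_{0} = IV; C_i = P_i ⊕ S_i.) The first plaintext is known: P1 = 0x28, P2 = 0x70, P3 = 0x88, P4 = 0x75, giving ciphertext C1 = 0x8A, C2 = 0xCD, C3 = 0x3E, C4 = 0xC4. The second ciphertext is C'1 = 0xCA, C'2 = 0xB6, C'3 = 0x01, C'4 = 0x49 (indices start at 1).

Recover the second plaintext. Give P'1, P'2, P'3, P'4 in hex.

In OFB with a reused IV, both messages share the same keystream S_i, so C_i ⊕ C'_i = P_i ⊕ P'_i and thus P'_i = P_i ⊕ C_i ⊕ C'_i.
P'1: 0x28 ⊕ 0x8A ⊕ 0xCA = 0x68.
P'2: 0x70 ⊕ 0xCD ⊕ 0xB6 = 0x0B.
P'3: 0x88 ⊕ 0x3E ⊕ 0x01 = 0xB7.
P'4: 0x75 ⊕ 0xC4 ⊕ 0x49 = 0xF8.

P'1 = 0x68, P'2 = 0x0B, P'3 = 0xB7, P'4 = 0xF8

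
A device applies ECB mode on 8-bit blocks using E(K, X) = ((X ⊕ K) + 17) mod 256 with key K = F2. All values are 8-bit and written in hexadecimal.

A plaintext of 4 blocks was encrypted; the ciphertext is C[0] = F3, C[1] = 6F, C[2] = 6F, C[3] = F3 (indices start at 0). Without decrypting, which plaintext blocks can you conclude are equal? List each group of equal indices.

ECB encrypts each block independently with the same key, so equal ciphertext blocks imply equal plaintext blocks.
C[0] = C[3] = F3, so P[0] = P[3].
C[1] = C[2] = 6F, so P[1] = P[2].

P[0] = P[3]; P[1] = P[2]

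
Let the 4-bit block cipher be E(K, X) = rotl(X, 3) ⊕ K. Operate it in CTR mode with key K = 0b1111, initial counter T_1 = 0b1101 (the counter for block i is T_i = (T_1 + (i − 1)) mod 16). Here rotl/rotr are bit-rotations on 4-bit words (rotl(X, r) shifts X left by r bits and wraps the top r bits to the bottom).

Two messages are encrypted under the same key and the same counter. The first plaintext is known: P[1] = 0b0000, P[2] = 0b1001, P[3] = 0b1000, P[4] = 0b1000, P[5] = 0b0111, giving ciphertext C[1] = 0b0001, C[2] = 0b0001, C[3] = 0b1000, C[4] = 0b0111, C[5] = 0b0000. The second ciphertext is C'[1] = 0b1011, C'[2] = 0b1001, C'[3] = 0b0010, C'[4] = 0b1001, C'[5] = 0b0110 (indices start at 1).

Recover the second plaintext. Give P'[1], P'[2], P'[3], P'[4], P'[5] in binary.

In CTR with a reused counter, both messages share the same keystream S_i, so C_i ⊕ C'_i = P_i ⊕ P'_i and thus P'_i = P_i ⊕ C_i ⊕ C'_i.
P'[1]: 0b0000 ⊕ 0b0001 ⊕ 0b1011 = 0b1010.
P'[2]: 0b1001 ⊕ 0b0001 ⊕ 0b1001 = 0b0001.
P'[3]: 0b1000 ⊕ 0b1000 ⊕ 0b0010 = 0b0010.
P'[4]: 0b1000 ⊕ 0b0111 ⊕ 0b1001 = 0b0110.
P'[5]: 0b0111 ⊕ 0b0000 ⊕ 0b0110 = 0b0001.

P'[1] = 0b1010, P'[2] = 0b0001, P'[3] = 0b0010, P'[4] = 0b0110, P'[5] = 0b0001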